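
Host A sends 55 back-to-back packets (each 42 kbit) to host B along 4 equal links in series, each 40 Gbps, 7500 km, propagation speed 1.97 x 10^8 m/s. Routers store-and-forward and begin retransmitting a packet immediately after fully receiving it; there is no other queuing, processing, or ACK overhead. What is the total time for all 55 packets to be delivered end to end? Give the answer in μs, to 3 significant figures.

152000 μs

Per-hop transmission t_tx = L/R = 42000/40000000000 = 1.05 μs.
Per-hop propagation t_prop = 7500000/197000000 = 38071.1 μs.
Pipeline fill: first packet needs 4·t_tx to clear all hops; remaining 54 packets each add one t_tx.
Total = (4+55-1)·t_tx + 4·t_prop = 58·1.05 + 4·38071.1 = 152000 μs.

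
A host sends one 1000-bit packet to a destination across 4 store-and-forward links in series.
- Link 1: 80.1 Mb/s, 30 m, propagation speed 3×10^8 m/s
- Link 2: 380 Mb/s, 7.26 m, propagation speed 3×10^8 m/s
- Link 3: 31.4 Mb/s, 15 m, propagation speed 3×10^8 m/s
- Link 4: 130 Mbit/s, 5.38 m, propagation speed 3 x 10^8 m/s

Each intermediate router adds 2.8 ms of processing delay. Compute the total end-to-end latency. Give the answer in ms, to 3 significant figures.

8.45 ms

Transmission delays (L/R per hop): 0.0124844, 0.00263158, 0.0318471, 0.00769231 ms; sum = 0.0546554 ms.
Propagation delays (d/s per hop): 0.0001, 2.42e-05, 5e-05, 1.79333e-05 ms; sum = 0.000192133 ms.
Processing at 3 router(s): 3 × 2.8 ms = 8.4 ms.
End-to-end = 8.45 ms.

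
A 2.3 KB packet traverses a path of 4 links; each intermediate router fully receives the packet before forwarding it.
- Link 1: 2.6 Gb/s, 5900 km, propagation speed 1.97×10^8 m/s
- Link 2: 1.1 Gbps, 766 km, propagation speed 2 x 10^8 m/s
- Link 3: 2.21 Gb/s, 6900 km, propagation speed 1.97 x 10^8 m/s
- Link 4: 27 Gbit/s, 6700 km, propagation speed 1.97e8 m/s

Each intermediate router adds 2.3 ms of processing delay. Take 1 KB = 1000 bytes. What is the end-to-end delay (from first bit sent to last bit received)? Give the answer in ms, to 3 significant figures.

L = 18400 bits.
Transmission delays (L/R per hop): 0.00707692, 0.0167273, 0.00832579, 0.000681481 ms; sum = 0.0328115 ms.
Propagation delays (d/s per hop): 29.9492, 3.83, 35.0254, 34.0102 ms; sum = 102.815 ms.
Processing at 3 router(s): 3 × 2.3 ms = 6.9 ms.
End-to-end = 110 ms.

110 ms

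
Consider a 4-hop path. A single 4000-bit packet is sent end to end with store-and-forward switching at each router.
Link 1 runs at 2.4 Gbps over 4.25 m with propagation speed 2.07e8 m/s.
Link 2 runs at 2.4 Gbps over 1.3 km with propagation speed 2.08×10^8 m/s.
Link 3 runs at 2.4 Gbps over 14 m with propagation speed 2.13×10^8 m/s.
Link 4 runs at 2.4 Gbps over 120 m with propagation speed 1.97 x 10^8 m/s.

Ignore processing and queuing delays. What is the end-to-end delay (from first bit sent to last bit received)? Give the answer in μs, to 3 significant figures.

13.6 μs

Transmission delay per hop = L/R = 4000/2400000000 = 1.66667 μs; 4 hops → 6.66667 μs.
Propagation delays (d/s per hop): 0.0205314, 6.25, 0.0657277, 0.609137 μs; sum = 6.9454 μs.
End-to-end = 13.6 μs.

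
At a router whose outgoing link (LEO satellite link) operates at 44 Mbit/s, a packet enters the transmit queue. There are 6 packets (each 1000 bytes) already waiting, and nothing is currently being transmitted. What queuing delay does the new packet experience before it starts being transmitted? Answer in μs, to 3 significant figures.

1090 μs

Each queued packet: L/R = 8000/44000000 = 181.818 μs.
6 queued → 1090.91 μs.
Queuing delay = 1090 μs.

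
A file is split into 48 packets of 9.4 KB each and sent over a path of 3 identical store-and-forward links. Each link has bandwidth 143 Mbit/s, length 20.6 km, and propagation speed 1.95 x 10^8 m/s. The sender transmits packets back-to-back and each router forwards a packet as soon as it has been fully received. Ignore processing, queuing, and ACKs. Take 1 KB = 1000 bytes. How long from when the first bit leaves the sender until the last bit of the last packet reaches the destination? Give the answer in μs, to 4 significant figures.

26610 μs

Per-hop transmission t_tx = L/R = 75200/143000000 = 525.874 μs.
Per-hop propagation t_prop = 20600/195000000 = 105.641 μs.
Pipeline fill: first packet needs 3·t_tx to clear all hops; remaining 47 packets each add one t_tx.
Total = (3+48-1)·t_tx + 3·t_prop = 50·525.874 + 3·105.641 = 26610 μs.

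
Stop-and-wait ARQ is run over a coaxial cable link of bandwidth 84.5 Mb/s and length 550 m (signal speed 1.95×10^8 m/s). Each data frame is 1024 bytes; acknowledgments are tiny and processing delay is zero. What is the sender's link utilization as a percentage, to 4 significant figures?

t_tx = L/R = 8192/84500000 = 9.69467e-05 s.
t_prop = 550/195000000 = 2.82051e-06 s; RTT = 5.64103e-06 s.
Cycle = t_tx + RTT = 0.000102588 s.
Utilization = t_tx / cycle = 9.69467e-05/0.000102588 = 94.50 %.

94.50 %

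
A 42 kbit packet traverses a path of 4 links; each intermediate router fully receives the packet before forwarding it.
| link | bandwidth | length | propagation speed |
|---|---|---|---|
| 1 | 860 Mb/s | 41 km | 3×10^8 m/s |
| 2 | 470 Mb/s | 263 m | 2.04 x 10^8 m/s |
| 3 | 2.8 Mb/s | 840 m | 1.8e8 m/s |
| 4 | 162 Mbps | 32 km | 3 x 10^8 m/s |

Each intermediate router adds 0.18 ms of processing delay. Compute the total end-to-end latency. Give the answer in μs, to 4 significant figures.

L = 42000 bits.
Transmission delays (L/R per hop): 48.8372, 89.3617, 15000, 259.259 μs; sum = 15397.5 μs.
Propagation delays (d/s per hop): 136.667, 1.28922, 4.66667, 106.667 μs; sum = 249.289 μs.
Processing at 3 router(s): 3 × 0.18 ms = 540 μs.
End-to-end = 16190 μs.

16190 μs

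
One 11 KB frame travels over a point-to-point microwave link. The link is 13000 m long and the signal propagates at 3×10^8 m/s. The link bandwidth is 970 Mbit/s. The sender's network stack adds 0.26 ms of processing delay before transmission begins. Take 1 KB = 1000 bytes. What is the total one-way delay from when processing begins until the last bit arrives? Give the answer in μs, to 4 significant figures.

394.1 μs

L = 88000 bits.
Transmission delay = L/R = 88000 / 970000000 = 90.7216 μs.
Propagation delay = d/s = 13000 m / 300000000 m/s = 43.3333 μs.
Plus processing delay 0.26 ms = 260 μs.
Total = 394.1 μs.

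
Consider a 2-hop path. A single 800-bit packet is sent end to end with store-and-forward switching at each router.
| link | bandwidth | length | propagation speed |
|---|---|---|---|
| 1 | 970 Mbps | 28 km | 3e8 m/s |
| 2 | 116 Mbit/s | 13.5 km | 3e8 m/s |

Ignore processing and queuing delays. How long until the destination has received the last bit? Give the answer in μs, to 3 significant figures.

146 μs

Transmission delays (L/R per hop): 0.824742, 6.89655 μs; sum = 7.72129 μs.
Propagation delays (d/s per hop): 93.3333, 45 μs; sum = 138.333 μs.
End-to-end = 146 μs.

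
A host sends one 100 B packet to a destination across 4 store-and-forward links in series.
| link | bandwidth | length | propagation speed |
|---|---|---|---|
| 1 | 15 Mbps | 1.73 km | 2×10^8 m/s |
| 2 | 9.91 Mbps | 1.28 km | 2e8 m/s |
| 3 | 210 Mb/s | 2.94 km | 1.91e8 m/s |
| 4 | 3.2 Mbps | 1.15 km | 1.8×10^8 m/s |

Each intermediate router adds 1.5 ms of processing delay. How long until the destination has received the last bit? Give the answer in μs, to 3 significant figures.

4920 μs

L = 100 × 8 = 800 bits.
Transmission delays (L/R per hop): 53.3333, 80.7265, 3.80952, 250 μs; sum = 387.869 μs.
Propagation delays (d/s per hop): 8.65, 6.4, 15.3927, 6.38889 μs; sum = 36.8316 μs.
Processing at 3 router(s): 3 × 1.5 ms = 4500 μs.
End-to-end = 4920 μs.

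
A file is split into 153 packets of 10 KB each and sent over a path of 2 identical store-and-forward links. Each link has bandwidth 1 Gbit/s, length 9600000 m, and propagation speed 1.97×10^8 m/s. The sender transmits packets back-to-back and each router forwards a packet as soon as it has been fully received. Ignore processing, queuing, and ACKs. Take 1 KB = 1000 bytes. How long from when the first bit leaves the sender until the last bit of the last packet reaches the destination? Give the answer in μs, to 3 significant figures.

110000 μs

Per-hop transmission t_tx = L/R = 80000/1000000000 = 80 μs.
Per-hop propagation t_prop = 9600000/197000000 = 48731 μs.
Pipeline fill: first packet needs 2·t_tx to clear all hops; remaining 152 packets each add one t_tx.
Total = (2+153-1)·t_tx + 2·t_prop = 154·80 + 2·48731 = 110000 μs.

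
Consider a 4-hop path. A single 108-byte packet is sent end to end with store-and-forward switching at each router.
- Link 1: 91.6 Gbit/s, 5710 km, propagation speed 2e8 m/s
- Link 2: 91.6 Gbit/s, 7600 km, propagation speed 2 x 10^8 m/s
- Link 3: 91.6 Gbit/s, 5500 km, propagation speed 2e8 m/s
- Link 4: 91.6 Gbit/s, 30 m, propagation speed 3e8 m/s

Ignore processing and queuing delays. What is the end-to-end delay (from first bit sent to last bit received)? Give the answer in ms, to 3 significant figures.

L = 108 × 8 = 864 bits.
Transmission delay per hop = L/R = 864/91600000000 = 9.43231e-06 ms; 4 hops → 3.77293e-05 ms.
Propagation delays (d/s per hop): 28.55, 38, 27.5, 0.0001 ms; sum = 94.0501 ms.
End-to-end = 94.1 ms.

94.1 ms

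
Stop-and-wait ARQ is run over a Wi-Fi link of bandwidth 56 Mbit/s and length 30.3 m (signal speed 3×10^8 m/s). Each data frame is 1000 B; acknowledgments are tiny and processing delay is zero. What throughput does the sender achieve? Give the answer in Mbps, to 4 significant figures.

t_tx = L/R = 8000/56000000 = 0.000142857 s.
t_prop = 30.3/300000000 = 1.01e-07 s; RTT = 2.02e-07 s.
Cycle = t_tx + RTT = 0.000143059 s.
Throughput = L / cycle = 8000 / 0.000143059 = 55.92 Mbps.

55.92 Mbps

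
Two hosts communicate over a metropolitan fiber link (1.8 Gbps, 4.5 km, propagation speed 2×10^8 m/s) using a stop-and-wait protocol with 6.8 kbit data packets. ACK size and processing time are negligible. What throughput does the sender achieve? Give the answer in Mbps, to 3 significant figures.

t_tx = L/R = 6800/1800000000 = 3.77778e-06 s.
t_prop = 4500/200000000 = 2.25e-05 s; RTT = 4.5e-05 s.
Cycle = t_tx + RTT = 4.87778e-05 s.
Throughput = L / cycle = 6800 / 4.87778e-05 = 139 Mbps.

139 Mbps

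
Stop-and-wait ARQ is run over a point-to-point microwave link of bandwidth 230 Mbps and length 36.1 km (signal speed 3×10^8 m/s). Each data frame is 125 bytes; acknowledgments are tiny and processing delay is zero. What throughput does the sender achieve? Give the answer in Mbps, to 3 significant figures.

t_tx = L/R = 1000/230000000 = 4.34783e-06 s.
t_prop = 36100/300000000 = 0.000120333 s; RTT = 0.000240667 s.
Cycle = t_tx + RTT = 0.000245014 s.
Throughput = L / cycle = 1000 / 0.000245014 = 4.08 Mbps.

4.08 Mbps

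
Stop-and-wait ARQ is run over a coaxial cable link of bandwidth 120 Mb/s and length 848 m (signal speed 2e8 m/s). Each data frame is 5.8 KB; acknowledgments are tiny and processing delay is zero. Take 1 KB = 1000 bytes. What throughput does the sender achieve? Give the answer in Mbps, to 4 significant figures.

117.4 Mbps

t_tx = L/R = 46400/120000000 = 0.000386667 s.
t_prop = 848/200000000 = 4.24e-06 s; RTT = 8.48e-06 s.
Cycle = t_tx + RTT = 0.000395147 s.
Throughput = L / cycle = 46400 / 0.000395147 = 117.4 Mbps.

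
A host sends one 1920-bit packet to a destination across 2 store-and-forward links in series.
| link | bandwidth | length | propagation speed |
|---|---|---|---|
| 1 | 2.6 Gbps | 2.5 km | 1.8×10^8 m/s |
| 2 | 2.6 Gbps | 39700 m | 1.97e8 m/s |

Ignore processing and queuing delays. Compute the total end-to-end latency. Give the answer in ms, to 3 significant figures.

0.217 ms

Transmission delay per hop = L/R = 1920/2600000000 = 0.000738462 ms; 2 hops → 0.00147692 ms.
Propagation delays (d/s per hop): 0.0138889, 0.201523 ms; sum = 0.215412 ms.
End-to-end = 0.217 ms.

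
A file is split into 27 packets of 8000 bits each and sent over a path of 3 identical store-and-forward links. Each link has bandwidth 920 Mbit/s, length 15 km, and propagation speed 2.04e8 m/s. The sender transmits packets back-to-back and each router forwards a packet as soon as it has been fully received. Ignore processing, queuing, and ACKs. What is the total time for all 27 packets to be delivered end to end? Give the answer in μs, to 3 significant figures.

473 μs

Per-hop transmission t_tx = L/R = 8000/920000000 = 8.69565 μs.
Per-hop propagation t_prop = 15000/204000000 = 73.5294 μs.
Pipeline fill: first packet needs 3·t_tx to clear all hops; remaining 26 packets each add one t_tx.
Total = (3+27-1)·t_tx + 3·t_prop = 29·8.69565 + 3·73.5294 = 473 μs.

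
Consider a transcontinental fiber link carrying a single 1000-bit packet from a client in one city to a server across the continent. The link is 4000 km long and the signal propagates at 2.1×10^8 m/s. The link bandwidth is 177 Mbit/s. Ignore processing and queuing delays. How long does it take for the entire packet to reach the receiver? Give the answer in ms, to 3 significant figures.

19.1 ms

Transmission delay = L/R = 1000 / 177000000 = 0.00564972 ms.
Propagation delay = d/s = 4000000 m / 210000000 m/s = 19.0476 ms.
Total = 19.1 ms.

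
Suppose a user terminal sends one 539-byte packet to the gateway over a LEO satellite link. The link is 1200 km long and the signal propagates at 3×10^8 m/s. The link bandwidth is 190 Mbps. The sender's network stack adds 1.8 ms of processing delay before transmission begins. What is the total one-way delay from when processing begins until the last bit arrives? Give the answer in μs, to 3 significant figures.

L = 539 × 8 = 4312 bits.
Transmission delay = L/R = 4312 / 190000000 = 22.6947 μs.
Propagation delay = d/s = 1200000 m / 300000000 m/s = 4000 μs.
Plus processing delay 1.8 ms = 1800 μs.
Total = 5820 μs.

5820 μs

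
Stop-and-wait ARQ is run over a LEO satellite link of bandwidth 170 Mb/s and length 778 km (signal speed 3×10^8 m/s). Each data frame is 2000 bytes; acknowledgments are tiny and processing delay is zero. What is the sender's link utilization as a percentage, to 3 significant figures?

1.78 %

t_tx = L/R = 16000/170000000 = 9.41176e-05 s.
t_prop = 778000/300000000 = 0.00259333 s; RTT = 0.00518667 s.
Cycle = t_tx + RTT = 0.00528078 s.
Utilization = t_tx / cycle = 9.41176e-05/0.00528078 = 1.78 %.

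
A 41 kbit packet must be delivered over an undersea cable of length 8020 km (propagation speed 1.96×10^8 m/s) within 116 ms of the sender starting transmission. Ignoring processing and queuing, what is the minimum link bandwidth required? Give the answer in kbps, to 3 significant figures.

546 kbps

Propagation delay = 8020000 / 196000000 = 40.9184 ms.
Transmission budget = 116 − 40.9184 = 75.0816 ms.
R ≥ L / t_tx = 41000 bits / 0.0750816 s = 546 kbps.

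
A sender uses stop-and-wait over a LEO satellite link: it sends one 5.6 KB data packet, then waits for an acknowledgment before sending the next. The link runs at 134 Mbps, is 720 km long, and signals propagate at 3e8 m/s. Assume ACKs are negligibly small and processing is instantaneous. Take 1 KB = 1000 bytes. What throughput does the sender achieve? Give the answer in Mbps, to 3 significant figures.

t_tx = L/R = 44800/134000000 = 0.000334328 s.
t_prop = 720000/300000000 = 0.0024 s; RTT = 0.0048 s.
Cycle = t_tx + RTT = 0.00513433 s.
Throughput = L / cycle = 44800 / 0.00513433 = 8.73 Mbps.

8.73 Mbps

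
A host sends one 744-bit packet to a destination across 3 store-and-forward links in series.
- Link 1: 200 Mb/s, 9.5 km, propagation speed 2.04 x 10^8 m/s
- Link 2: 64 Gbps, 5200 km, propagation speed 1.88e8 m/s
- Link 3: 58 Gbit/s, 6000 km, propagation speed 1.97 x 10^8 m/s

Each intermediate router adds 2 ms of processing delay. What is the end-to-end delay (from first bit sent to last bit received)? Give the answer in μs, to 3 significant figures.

Transmission delays (L/R per hop): 3.72, 0.011625, 0.0128276 μs; sum = 3.74445 μs.
Propagation delays (d/s per hop): 46.5686, 27659.6, 30456.9 μs; sum = 58163 μs.
Processing at 2 router(s): 2 × 2 ms = 4000 μs.
End-to-end = 62200 μs.

62200 μs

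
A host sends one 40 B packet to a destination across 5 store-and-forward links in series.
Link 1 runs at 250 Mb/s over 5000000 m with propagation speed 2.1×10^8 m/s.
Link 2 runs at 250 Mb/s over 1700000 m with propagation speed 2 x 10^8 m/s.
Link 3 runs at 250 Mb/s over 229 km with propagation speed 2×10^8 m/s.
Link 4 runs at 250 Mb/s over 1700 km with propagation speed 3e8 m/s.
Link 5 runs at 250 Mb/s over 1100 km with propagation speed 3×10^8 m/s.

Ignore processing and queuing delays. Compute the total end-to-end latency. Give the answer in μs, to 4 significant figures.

42790 μs

L = 40 × 8 = 320 bits.
Transmission delay per hop = L/R = 320/250000000 = 1.28 μs; 5 hops → 6.4 μs.
Propagation delays (d/s per hop): 23809.5, 8500, 1145, 5666.67, 3666.67 μs; sum = 42787.9 μs.
End-to-end = 42790 μs.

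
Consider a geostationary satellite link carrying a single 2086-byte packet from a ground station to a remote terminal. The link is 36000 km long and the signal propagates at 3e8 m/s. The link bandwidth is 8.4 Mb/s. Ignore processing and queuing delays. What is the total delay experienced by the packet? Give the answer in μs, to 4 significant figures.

L = 2086 × 8 = 16688 bits.
Transmission delay = L/R = 16688 / 8400000 = 1986.67 μs.
Propagation delay = d/s = 36000000 m / 300000000 m/s = 120000 μs.
Total = 122000 μs.

122000 μs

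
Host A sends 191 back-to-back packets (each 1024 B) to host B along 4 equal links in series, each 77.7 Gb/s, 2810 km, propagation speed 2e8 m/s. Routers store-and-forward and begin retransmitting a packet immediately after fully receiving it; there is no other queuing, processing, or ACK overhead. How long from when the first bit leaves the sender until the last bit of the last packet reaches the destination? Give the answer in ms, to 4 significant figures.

Per-hop transmission t_tx = L/R = 8192/77700000000 = 0.000105431 ms.
Per-hop propagation t_prop = 2810000/200000000 = 14.05 ms.
Pipeline fill: first packet needs 4·t_tx to clear all hops; remaining 190 packets each add one t_tx.
Total = (4+191-1)·t_tx + 4·t_prop = 194·0.000105431 + 4·14.05 = 56.22 ms.

56.22 ms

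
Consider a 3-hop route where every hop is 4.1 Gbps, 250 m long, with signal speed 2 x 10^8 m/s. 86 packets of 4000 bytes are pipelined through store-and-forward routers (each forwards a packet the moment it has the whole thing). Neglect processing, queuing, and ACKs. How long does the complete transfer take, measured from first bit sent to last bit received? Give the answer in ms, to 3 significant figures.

0.691 ms

Per-hop transmission t_tx = L/R = 32000/4.1e+09 = 0.00780488 ms.
Per-hop propagation t_prop = 250/200000000 = 0.00125 ms.
Pipeline fill: first packet needs 3·t_tx to clear all hops; remaining 85 packets each add one t_tx.
Total = (3+86-1)·t_tx + 3·t_prop = 88·0.00780488 + 3·0.00125 = 0.691 ms.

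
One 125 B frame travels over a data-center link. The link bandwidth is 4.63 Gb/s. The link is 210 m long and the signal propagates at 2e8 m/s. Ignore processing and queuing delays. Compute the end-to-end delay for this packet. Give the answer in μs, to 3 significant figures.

1.27 μs

L = 125 × 8 = 1000 bits.
Transmission delay = L/R = 1000 / 4630000000 = 0.215983 μs.
Propagation delay = d/s = 210 m / 200000000 m/s = 1.05 μs.
Total = 1.27 μs.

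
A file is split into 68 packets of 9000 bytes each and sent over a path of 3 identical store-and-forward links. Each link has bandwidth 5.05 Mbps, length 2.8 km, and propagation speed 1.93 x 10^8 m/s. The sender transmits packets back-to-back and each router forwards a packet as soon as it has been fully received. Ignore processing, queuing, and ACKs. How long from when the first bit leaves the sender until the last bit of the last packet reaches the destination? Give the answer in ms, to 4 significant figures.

Per-hop transmission t_tx = L/R = 72000/5050000 = 14.2574 ms.
Per-hop propagation t_prop = 2800/193000000 = 0.0145078 ms.
Pipeline fill: first packet needs 3·t_tx to clear all hops; remaining 67 packets each add one t_tx.
Total = (3+68-1)·t_tx + 3·t_prop = 70·14.2574 + 3·0.0145078 = 998.1 ms.

998.1 ms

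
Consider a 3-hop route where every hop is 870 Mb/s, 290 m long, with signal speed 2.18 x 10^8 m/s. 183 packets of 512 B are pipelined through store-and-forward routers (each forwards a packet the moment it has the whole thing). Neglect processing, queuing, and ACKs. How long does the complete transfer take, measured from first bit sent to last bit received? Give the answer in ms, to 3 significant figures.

0.875 ms

Per-hop transmission t_tx = L/R = 4096/870000000 = 0.00470805 ms.
Per-hop propagation t_prop = 290/2.18e+08 = 0.00133028 ms.
Pipeline fill: first packet needs 3·t_tx to clear all hops; remaining 182 packets each add one t_tx.
Total = (3+183-1)·t_tx + 3·t_prop = 185·0.00470805 + 3·0.00133028 = 0.875 ms.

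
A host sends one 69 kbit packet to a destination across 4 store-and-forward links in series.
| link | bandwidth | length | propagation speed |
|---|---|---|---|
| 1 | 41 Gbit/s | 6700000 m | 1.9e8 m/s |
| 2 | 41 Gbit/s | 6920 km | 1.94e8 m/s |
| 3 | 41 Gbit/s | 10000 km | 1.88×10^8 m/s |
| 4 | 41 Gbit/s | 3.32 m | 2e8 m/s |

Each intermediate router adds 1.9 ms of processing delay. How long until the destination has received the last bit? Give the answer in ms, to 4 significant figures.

L = 69000 bits.
Transmission delay per hop = L/R = 69000/41000000000 = 0.00168293 ms; 4 hops → 0.00673171 ms.
Propagation delays (d/s per hop): 35.2632, 35.6701, 53.1915, 1.66e-05 ms; sum = 124.125 ms.
Processing at 3 router(s): 3 × 1.9 ms = 5.7 ms.
End-to-end = 129.8 ms.

129.8 ms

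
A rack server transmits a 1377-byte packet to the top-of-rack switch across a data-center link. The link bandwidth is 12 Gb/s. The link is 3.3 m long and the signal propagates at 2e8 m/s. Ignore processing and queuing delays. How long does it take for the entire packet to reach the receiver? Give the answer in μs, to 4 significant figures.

0.9345 μs

L = 1377 × 8 = 11016 bits.
Transmission delay = L/R = 11016 / 12000000000 = 0.918 μs.
Propagation delay = d/s = 3.3 m / 200000000 m/s = 0.0165 μs.
Total = 0.9345 μs.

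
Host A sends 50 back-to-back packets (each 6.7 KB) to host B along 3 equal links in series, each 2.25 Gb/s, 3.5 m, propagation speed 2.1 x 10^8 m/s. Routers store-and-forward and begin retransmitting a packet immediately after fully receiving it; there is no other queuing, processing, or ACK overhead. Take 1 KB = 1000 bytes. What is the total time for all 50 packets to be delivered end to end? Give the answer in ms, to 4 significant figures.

1.239 ms

Per-hop transmission t_tx = L/R = 53600/2250000000 = 0.0238222 ms.
Per-hop propagation t_prop = 3.5/210000000 = 1.66667e-05 ms.
Pipeline fill: first packet needs 3·t_tx to clear all hops; remaining 49 packets each add one t_tx.
Total = (3+50-1)·t_tx + 3·t_prop = 52·0.0238222 + 3·1.66667e-05 = 1.239 ms.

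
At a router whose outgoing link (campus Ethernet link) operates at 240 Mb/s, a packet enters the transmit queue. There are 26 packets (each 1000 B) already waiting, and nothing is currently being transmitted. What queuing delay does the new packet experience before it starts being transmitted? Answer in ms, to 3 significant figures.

0.867 ms

Each queued packet: L/R = 8000/240000000 = 0.0333333 ms.
26 queued → 0.866667 ms.
Queuing delay = 0.867 ms.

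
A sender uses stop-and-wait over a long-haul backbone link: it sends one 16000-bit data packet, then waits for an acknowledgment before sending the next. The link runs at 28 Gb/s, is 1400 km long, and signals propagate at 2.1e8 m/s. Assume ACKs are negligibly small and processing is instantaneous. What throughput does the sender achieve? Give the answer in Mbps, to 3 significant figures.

t_tx = L/R = 16000/28000000000 = 5.71429e-07 s.
t_prop = 1400000/210000000 = 0.00666667 s; RTT = 0.0133333 s.
Cycle = t_tx + RTT = 0.0133339 s.
Throughput = L / cycle = 16000 / 0.0133339 = 1.20 Mbps.

1.20 Mbps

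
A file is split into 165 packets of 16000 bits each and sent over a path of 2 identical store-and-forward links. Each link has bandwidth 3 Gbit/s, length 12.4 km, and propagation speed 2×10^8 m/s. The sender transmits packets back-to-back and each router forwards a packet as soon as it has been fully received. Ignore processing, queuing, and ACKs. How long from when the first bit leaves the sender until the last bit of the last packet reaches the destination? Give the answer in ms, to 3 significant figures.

Per-hop transmission t_tx = L/R = 16000/3000000000 = 0.00533333 ms.
Per-hop propagation t_prop = 12400/200000000 = 0.062 ms.
Pipeline fill: first packet needs 2·t_tx to clear all hops; remaining 164 packets each add one t_tx.
Total = (2+165-1)·t_tx + 2·t_prop = 166·0.00533333 + 2·0.062 = 1.01 ms.

1.01 ms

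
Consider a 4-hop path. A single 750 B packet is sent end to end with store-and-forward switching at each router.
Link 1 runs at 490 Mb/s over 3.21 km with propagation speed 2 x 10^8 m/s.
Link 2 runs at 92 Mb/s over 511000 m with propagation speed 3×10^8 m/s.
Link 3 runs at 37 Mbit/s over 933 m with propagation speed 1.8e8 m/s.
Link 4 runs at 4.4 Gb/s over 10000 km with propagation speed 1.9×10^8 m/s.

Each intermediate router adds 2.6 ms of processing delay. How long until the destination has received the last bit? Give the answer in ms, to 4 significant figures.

62.40 ms

L = 750 × 8 = 6000 bits.
Transmission delays (L/R per hop): 0.0122449, 0.0652174, 0.162162, 0.00136364 ms; sum = 0.240988 ms.
Propagation delays (d/s per hop): 0.01605, 1.70333, 0.00518333, 52.6316 ms; sum = 54.3561 ms.
Processing at 3 router(s): 3 × 2.6 ms = 7.8 ms.
End-to-end = 62.40 ms.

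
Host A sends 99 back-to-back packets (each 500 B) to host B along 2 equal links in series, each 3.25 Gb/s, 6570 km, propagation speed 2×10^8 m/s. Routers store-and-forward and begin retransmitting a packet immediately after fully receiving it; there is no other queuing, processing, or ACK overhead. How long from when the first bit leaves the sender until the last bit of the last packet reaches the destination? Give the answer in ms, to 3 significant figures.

65.8 ms

Per-hop transmission t_tx = L/R = 4000/3250000000 = 0.00123077 ms.
Per-hop propagation t_prop = 6570000/200000000 = 32.85 ms.
Pipeline fill: first packet needs 2·t_tx to clear all hops; remaining 98 packets each add one t_tx.
Total = (2+99-1)·t_tx + 2·t_prop = 100·0.00123077 + 2·32.85 = 65.8 ms.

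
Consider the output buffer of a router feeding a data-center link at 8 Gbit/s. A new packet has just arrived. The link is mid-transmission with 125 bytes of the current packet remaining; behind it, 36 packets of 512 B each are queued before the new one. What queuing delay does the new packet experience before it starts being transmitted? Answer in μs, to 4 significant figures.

18.56 μs

Each queued packet: L/R = 4096/8000000000 = 0.512 μs.
36 queued → 18.432 μs.
Plus remaining 1000 bits of current packet: 0.125 μs.
Queuing delay = 18.56 μs.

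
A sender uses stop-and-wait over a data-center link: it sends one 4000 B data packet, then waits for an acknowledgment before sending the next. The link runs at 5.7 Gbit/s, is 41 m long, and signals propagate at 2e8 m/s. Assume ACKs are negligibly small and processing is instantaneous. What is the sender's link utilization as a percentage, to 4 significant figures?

93.19 %

t_tx = L/R = 32000/5700000000 = 5.61404e-06 s.
t_prop = 41/200000000 = 2.05e-07 s; RTT = 4.1e-07 s.
Cycle = t_tx + RTT = 6.02404e-06 s.
Utilization = t_tx / cycle = 5.61404e-06/6.02404e-06 = 93.19 %.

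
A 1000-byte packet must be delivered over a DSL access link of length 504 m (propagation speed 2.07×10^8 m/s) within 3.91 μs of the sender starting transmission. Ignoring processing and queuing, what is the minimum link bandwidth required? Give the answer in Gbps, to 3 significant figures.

L = 8000 bits.
Propagation delay = 504 / 2.07e+08 = 2.43478 μs.
Transmission budget = 3.91 − 2.43478 = 1.47522 μs.
R ≥ L / t_tx = 8000 bits / 1.47522e-06 s = 5.42 Gbps.

5.42 Gbps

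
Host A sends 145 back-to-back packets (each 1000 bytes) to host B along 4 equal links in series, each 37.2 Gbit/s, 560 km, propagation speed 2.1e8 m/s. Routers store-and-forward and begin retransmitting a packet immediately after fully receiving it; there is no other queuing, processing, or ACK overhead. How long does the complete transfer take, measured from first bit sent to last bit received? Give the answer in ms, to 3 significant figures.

10.7 ms

Per-hop transmission t_tx = L/R = 8000/37200000000 = 0.000215054 ms.
Per-hop propagation t_prop = 560000/210000000 = 2.66667 ms.
Pipeline fill: first packet needs 4·t_tx to clear all hops; remaining 144 packets each add one t_tx.
Total = (4+145-1)·t_tx + 4·t_prop = 148·0.000215054 + 4·2.66667 = 10.7 ms.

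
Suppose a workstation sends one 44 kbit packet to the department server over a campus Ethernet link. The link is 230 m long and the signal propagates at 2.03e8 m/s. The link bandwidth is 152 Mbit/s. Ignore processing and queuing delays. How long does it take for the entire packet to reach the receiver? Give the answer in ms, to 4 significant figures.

L = 44000 bits.
Transmission delay = L/R = 44000 / 152000000 = 0.289474 ms.
Propagation delay = d/s = 230 m / 2.03e+08 m/s = 0.001133 ms.
Total = 0.2906 ms.

0.2906 ms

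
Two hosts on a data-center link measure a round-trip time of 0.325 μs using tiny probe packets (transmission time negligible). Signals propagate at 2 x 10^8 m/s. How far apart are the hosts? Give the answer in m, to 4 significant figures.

32.50 m

One-way propagation = RTT/2 = 0.1625 μs.
d = s × t = 200000000 × 1.625e-07 = 32.50 m.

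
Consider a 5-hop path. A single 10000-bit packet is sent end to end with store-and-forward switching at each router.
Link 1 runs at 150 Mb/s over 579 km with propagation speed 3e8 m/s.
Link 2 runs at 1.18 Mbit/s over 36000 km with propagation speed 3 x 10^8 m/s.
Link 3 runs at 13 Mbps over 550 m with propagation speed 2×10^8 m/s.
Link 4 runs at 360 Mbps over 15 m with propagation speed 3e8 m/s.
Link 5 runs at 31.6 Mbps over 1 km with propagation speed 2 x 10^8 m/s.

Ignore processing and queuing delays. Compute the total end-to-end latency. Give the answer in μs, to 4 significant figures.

131600 μs

Transmission delays (L/R per hop): 66.6667, 8474.58, 769.231, 27.7778, 316.456 μs; sum = 9654.71 μs.
Propagation delays (d/s per hop): 1930, 120000, 2.75, 0.05, 5 μs; sum = 121938 μs.
End-to-end = 131600 μs.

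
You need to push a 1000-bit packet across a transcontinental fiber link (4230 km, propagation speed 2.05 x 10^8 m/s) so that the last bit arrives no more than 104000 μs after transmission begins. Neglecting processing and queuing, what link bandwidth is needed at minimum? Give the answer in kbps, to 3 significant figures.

Propagation delay = 4230000 / 2.05e+08 = 20634.1 μs.
Transmission budget = 104000 − 20634.1 = 83365.9 μs.
R ≥ L / t_tx = 1000 bits / 0.0833659 s = 12.0 kbps.

12.0 kbps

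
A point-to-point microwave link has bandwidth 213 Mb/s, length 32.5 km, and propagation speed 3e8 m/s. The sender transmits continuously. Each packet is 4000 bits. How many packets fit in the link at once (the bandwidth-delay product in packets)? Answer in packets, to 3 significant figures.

5.77 packets

Propagation delay = 32500 / 300000000 = 0.000108333 s.
BDP = R × t_prop = 213000000 × 0.000108333 = 23075 bits.
In packets of 4000 bits: 5.77 packets.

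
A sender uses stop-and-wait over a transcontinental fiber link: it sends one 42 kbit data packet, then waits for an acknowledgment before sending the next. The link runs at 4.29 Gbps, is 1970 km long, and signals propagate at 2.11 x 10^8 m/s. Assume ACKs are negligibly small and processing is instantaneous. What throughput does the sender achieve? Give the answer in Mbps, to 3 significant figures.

2.25 Mbps

t_tx = L/R = 42000/4290000000 = 9.79021e-06 s.
t_prop = 1970000/211000000 = 0.00933649 s; RTT = 0.018673 s.
Cycle = t_tx + RTT = 0.0186828 s.
Throughput = L / cycle = 42000 / 0.0186828 = 2.25 Mbps.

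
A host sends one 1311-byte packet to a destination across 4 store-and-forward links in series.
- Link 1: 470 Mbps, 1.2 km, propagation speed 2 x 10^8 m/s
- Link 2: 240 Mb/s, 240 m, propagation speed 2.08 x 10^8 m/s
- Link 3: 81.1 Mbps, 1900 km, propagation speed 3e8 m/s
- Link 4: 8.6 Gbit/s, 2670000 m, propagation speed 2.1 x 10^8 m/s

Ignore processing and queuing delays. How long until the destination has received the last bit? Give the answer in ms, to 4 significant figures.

19.25 ms

L = 1311 × 8 = 10488 bits.
Transmission delays (L/R per hop): 0.0223149, 0.0437, 0.129322, 0.00121953 ms; sum = 0.196556 ms.
Propagation delays (d/s per hop): 0.006, 0.00115385, 6.33333, 12.7143 ms; sum = 19.0548 ms.
End-to-end = 19.25 ms.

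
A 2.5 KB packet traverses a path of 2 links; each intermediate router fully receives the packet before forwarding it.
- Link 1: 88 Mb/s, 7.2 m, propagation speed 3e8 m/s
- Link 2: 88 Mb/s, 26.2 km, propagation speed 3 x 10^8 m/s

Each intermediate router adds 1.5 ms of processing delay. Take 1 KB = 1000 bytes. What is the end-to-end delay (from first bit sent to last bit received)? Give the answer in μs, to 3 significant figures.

2040 μs

L = 20000 bits.
Transmission delay per hop = L/R = 20000/88000000 = 227.273 μs; 2 hops → 454.545 μs.
Propagation delays (d/s per hop): 0.024, 87.3333 μs; sum = 87.3573 μs.
Processing at 1 router(s): 1 × 1.5 ms = 1500 μs.
End-to-end = 2040 μs.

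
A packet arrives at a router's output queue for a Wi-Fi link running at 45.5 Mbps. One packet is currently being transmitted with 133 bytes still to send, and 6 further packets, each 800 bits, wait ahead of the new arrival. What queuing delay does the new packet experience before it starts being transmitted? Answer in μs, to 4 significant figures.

128.9 μs

Each queued packet: L/R = 800/45500000 = 17.5824 μs.
6 queued → 105.495 μs.
Plus remaining 1064 bits of current packet: 23.3846 μs.
Queuing delay = 128.9 μs.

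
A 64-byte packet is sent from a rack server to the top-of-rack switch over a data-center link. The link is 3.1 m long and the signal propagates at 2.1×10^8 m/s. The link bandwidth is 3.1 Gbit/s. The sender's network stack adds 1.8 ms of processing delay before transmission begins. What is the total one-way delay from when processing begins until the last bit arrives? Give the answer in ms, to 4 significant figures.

1.800 ms

L = 64 × 8 = 512 bits.
Transmission delay = L/R = 512 / 3100000000 = 0.000165161 ms.
Propagation delay = d/s = 3.1 m / 210000000 m/s = 1.47619e-05 ms.
Plus processing delay 1.8 ms = 1.8 ms.
Total = 1.800 ms.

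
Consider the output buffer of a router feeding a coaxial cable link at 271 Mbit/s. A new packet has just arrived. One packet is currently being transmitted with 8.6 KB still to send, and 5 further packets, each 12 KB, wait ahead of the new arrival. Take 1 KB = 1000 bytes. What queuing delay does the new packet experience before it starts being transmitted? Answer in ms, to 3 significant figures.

Each queued packet: L/R = 96000/271000000 = 0.354244 ms.
5 queued → 1.77122 ms.
Plus remaining 68800 bits of current packet: 0.253875 ms.
Queuing delay = 2.03 ms.

2.03 ms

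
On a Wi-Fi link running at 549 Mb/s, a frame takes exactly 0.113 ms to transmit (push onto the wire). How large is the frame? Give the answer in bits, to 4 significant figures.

62040 bits

L = R × t_tx = 549000000 b/s × 0.000113 s = 62037 bits.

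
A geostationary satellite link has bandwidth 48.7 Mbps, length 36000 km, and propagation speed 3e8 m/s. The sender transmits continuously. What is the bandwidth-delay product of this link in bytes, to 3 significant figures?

Propagation delay = 36000000 / 300000000 = 0.12 s.
BDP = R × t_prop = 48700000 × 0.12 = 5844000 bits.
In bytes: 5844000/8 = 731000 bytes.

731000 bytes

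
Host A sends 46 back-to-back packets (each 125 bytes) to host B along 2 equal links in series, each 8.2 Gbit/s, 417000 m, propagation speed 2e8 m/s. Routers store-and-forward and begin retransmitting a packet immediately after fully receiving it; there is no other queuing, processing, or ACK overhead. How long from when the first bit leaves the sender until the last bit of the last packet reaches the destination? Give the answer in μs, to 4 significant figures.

Per-hop transmission t_tx = L/R = 1000/8.2e+09 = 0.121951 μs.
Per-hop propagation t_prop = 417000/200000000 = 2085 μs.
Pipeline fill: first packet needs 2·t_tx to clear all hops; remaining 45 packets each add one t_tx.
Total = (2+46-1)·t_tx + 2·t_prop = 47·0.121951 + 2·2085 = 4176 μs.

4176 μs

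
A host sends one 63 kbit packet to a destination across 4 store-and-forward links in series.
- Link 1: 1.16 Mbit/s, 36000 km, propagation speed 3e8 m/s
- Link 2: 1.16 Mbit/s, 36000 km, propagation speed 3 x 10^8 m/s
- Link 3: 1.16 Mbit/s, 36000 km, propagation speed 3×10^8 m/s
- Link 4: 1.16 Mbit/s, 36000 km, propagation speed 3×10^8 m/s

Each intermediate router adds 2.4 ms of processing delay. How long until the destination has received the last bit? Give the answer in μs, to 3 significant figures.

704000 μs

L = 63000 bits.
Transmission delay per hop = L/R = 63000/1160000 = 54310.3 μs; 4 hops → 217241 μs.
Propagation delays (d/s per hop): 120000, 120000, 120000, 120000 μs; sum = 480000 μs.
Processing at 3 router(s): 3 × 2.4 ms = 7200 μs.
End-to-end = 704000 μs.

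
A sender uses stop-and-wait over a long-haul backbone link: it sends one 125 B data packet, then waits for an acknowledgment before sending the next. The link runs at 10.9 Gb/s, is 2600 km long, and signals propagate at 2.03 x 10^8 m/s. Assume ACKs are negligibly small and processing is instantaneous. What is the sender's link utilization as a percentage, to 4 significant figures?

0.0003581 %

t_tx = L/R = 1000/10900000000 = 9.17431e-08 s.
t_prop = 2600000/2.03e+08 = 0.0128079 s; RTT = 0.0256158 s.
Cycle = t_tx + RTT = 0.0256159 s.
Utilization = t_tx / cycle = 9.17431e-08/0.0256159 = 0.0003581 %.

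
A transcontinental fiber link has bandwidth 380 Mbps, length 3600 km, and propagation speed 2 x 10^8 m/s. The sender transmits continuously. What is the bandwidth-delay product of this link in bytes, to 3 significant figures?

855000 bytes

Propagation delay = 3600000 / 200000000 = 0.018 s.
BDP = R × t_prop = 380000000 × 0.018 = 6840000 bits.
In bytes: 6840000/8 = 855000 bytes.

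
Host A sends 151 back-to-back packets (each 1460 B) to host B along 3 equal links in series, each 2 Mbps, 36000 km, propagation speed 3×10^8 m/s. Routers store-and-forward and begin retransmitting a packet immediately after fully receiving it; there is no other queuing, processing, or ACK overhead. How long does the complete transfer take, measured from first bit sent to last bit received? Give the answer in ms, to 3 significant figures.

Per-hop transmission t_tx = L/R = 11680/2000000 = 5.84 ms.
Per-hop propagation t_prop = 36000000/300000000 = 120 ms.
Pipeline fill: first packet needs 3·t_tx to clear all hops; remaining 150 packets each add one t_tx.
Total = (3+151-1)·t_tx + 3·t_prop = 153·5.84 + 3·120 = 1250 ms.

1250 ms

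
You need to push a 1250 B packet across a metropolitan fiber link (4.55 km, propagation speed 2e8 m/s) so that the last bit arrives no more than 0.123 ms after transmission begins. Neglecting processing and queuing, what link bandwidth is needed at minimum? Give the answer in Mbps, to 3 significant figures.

L = 10000 bits.
Propagation delay = 4550 / 200000000 = 0.02275 ms.
Transmission budget = 0.123 − 0.02275 = 0.10025 ms.
R ≥ L / t_tx = 10000 bits / 0.00010025 s = 99.8 Mbps.

99.8 Mbps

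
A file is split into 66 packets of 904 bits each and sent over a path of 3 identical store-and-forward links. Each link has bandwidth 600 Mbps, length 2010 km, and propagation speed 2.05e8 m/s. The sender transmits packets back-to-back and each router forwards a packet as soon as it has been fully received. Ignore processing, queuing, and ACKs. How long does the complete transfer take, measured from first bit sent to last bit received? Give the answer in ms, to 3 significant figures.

29.5 ms

Per-hop transmission t_tx = L/R = 904/600000000 = 0.00150667 ms.
Per-hop propagation t_prop = 2010000/2.05e+08 = 9.80488 ms.
Pipeline fill: first packet needs 3·t_tx to clear all hops; remaining 65 packets each add one t_tx.
Total = (3+66-1)·t_tx + 3·t_prop = 68·0.00150667 + 3·9.80488 = 29.5 ms.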